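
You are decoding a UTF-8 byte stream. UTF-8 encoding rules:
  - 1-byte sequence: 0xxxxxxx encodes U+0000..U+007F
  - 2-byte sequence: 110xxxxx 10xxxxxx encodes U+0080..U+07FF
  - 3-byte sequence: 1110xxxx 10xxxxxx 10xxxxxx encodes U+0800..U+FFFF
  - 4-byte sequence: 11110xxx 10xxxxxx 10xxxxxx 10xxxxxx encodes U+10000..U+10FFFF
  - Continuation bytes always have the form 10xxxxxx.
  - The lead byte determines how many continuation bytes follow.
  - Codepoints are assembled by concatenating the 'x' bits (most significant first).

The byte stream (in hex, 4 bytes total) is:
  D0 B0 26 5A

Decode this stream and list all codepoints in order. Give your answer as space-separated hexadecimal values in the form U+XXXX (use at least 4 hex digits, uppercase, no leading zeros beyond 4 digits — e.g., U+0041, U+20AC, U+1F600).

Answer: U+0430 U+0026 U+005A

Derivation:
Byte[0]=D0: 2-byte lead, need 1 cont bytes. acc=0x10
Byte[1]=B0: continuation. acc=(acc<<6)|0x30=0x430
Completed: cp=U+0430 (starts at byte 0)
Byte[2]=26: 1-byte ASCII. cp=U+0026
Byte[3]=5A: 1-byte ASCII. cp=U+005A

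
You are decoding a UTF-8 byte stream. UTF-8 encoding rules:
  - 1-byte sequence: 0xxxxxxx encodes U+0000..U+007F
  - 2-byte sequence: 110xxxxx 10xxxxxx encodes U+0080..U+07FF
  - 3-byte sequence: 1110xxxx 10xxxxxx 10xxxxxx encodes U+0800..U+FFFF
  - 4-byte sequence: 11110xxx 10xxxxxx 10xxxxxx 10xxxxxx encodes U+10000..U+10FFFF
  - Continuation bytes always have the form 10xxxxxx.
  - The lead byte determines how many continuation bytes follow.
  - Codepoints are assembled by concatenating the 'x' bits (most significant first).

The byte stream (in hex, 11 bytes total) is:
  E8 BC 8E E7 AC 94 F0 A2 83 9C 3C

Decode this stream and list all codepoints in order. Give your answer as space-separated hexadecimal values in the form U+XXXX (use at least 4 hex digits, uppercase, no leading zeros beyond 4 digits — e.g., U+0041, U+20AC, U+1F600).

Answer: U+8F0E U+7B14 U+220DC U+003C

Derivation:
Byte[0]=E8: 3-byte lead, need 2 cont bytes. acc=0x8
Byte[1]=BC: continuation. acc=(acc<<6)|0x3C=0x23C
Byte[2]=8E: continuation. acc=(acc<<6)|0x0E=0x8F0E
Completed: cp=U+8F0E (starts at byte 0)
Byte[3]=E7: 3-byte lead, need 2 cont bytes. acc=0x7
Byte[4]=AC: continuation. acc=(acc<<6)|0x2C=0x1EC
Byte[5]=94: continuation. acc=(acc<<6)|0x14=0x7B14
Completed: cp=U+7B14 (starts at byte 3)
Byte[6]=F0: 4-byte lead, need 3 cont bytes. acc=0x0
Byte[7]=A2: continuation. acc=(acc<<6)|0x22=0x22
Byte[8]=83: continuation. acc=(acc<<6)|0x03=0x883
Byte[9]=9C: continuation. acc=(acc<<6)|0x1C=0x220DC
Completed: cp=U+220DC (starts at byte 6)
Byte[10]=3C: 1-byte ASCII. cp=U+003C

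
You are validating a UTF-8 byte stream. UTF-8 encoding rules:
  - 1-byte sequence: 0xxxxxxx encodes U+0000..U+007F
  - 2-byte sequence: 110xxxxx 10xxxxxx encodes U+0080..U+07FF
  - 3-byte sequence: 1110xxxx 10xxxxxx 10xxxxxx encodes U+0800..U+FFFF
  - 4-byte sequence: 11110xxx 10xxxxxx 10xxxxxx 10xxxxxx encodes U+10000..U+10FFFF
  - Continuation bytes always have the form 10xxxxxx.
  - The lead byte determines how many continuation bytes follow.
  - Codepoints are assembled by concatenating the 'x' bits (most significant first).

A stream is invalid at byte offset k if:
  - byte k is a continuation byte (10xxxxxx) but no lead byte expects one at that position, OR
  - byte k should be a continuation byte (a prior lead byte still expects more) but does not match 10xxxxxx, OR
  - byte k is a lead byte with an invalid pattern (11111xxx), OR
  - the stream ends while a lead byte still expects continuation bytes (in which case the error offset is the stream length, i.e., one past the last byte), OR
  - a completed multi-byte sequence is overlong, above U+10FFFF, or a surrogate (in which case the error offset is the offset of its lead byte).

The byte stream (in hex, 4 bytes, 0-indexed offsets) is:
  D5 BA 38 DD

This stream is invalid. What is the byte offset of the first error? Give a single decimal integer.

Answer: 4

Derivation:
Byte[0]=D5: 2-byte lead, need 1 cont bytes. acc=0x15
Byte[1]=BA: continuation. acc=(acc<<6)|0x3A=0x57A
Completed: cp=U+057A (starts at byte 0)
Byte[2]=38: 1-byte ASCII. cp=U+0038
Byte[3]=DD: 2-byte lead, need 1 cont bytes. acc=0x1D
Byte[4]: stream ended, expected continuation. INVALID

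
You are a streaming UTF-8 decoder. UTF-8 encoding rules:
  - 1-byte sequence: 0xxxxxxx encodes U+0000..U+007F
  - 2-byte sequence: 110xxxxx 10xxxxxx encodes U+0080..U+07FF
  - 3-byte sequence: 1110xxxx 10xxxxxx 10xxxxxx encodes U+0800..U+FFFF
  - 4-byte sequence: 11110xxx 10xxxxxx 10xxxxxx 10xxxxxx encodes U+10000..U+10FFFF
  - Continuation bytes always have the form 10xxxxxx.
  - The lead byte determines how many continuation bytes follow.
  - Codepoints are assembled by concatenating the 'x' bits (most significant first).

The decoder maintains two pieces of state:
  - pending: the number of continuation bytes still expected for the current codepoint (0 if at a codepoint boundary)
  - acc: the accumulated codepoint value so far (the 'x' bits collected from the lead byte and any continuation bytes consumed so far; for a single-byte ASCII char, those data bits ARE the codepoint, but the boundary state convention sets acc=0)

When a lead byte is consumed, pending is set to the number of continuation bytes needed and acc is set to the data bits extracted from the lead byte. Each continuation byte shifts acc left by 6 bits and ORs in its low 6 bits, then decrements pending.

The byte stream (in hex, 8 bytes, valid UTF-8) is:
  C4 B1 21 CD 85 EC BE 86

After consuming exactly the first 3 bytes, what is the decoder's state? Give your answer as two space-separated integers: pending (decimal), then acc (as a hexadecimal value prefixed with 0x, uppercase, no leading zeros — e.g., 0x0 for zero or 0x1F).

Answer: 0 0x0

Derivation:
Byte[0]=C4: 2-byte lead. pending=1, acc=0x4
Byte[1]=B1: continuation. acc=(acc<<6)|0x31=0x131, pending=0
Byte[2]=21: 1-byte. pending=0, acc=0x0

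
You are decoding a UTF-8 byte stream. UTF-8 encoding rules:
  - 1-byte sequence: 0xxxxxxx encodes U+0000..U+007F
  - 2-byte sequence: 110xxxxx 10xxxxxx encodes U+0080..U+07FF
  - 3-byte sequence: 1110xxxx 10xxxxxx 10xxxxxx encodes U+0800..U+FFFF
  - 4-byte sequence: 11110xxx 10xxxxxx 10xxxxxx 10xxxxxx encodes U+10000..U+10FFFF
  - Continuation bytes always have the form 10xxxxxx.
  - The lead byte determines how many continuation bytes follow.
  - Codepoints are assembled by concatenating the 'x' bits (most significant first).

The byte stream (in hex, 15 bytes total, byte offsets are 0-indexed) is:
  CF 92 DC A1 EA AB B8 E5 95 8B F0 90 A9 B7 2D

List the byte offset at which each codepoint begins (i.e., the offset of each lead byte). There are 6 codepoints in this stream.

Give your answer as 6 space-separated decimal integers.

Byte[0]=CF: 2-byte lead, need 1 cont bytes. acc=0xF
Byte[1]=92: continuation. acc=(acc<<6)|0x12=0x3D2
Completed: cp=U+03D2 (starts at byte 0)
Byte[2]=DC: 2-byte lead, need 1 cont bytes. acc=0x1C
Byte[3]=A1: continuation. acc=(acc<<6)|0x21=0x721
Completed: cp=U+0721 (starts at byte 2)
Byte[4]=EA: 3-byte lead, need 2 cont bytes. acc=0xA
Byte[5]=AB: continuation. acc=(acc<<6)|0x2B=0x2AB
Byte[6]=B8: continuation. acc=(acc<<6)|0x38=0xAAF8
Completed: cp=U+AAF8 (starts at byte 4)
Byte[7]=E5: 3-byte lead, need 2 cont bytes. acc=0x5
Byte[8]=95: continuation. acc=(acc<<6)|0x15=0x155
Byte[9]=8B: continuation. acc=(acc<<6)|0x0B=0x554B
Completed: cp=U+554B (starts at byte 7)
Byte[10]=F0: 4-byte lead, need 3 cont bytes. acc=0x0
Byte[11]=90: continuation. acc=(acc<<6)|0x10=0x10
Byte[12]=A9: continuation. acc=(acc<<6)|0x29=0x429
Byte[13]=B7: continuation. acc=(acc<<6)|0x37=0x10A77
Completed: cp=U+10A77 (starts at byte 10)
Byte[14]=2D: 1-byte ASCII. cp=U+002D

Answer: 0 2 4 7 10 14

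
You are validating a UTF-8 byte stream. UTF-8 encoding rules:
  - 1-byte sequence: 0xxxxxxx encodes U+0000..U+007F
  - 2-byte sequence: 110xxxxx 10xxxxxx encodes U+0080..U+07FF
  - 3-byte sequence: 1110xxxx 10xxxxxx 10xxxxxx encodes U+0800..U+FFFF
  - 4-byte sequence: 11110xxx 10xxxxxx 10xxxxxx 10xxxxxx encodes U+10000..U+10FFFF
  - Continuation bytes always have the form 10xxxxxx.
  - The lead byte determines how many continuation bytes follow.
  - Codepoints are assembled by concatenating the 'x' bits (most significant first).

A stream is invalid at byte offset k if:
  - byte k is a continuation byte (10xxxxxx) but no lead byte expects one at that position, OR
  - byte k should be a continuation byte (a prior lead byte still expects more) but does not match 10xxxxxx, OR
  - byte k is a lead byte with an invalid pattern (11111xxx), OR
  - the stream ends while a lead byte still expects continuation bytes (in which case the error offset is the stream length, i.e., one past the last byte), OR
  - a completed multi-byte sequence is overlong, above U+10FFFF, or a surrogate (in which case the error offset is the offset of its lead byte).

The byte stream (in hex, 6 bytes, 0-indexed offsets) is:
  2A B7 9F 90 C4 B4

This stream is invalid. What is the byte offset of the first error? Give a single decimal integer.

Answer: 1

Derivation:
Byte[0]=2A: 1-byte ASCII. cp=U+002A
Byte[1]=B7: INVALID lead byte (not 0xxx/110x/1110/11110)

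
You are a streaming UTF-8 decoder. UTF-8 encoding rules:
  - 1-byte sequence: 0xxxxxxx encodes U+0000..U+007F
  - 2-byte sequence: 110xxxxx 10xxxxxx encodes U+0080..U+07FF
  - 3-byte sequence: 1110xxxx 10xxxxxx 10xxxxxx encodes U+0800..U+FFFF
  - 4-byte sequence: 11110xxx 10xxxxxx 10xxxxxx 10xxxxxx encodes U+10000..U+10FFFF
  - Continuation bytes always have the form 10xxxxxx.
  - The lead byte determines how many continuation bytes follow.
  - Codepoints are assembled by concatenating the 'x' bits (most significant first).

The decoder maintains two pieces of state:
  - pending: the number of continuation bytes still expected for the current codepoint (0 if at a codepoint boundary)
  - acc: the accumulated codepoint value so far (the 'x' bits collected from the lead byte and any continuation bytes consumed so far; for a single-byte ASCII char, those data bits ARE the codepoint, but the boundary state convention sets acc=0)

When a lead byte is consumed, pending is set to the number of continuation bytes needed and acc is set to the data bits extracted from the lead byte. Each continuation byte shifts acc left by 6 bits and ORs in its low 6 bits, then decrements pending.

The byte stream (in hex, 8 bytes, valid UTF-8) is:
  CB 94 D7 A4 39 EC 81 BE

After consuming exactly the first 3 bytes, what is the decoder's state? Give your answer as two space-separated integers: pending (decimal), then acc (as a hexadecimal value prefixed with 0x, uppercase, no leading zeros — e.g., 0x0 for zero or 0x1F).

Answer: 1 0x17

Derivation:
Byte[0]=CB: 2-byte lead. pending=1, acc=0xB
Byte[1]=94: continuation. acc=(acc<<6)|0x14=0x2D4, pending=0
Byte[2]=D7: 2-byte lead. pending=1, acc=0x17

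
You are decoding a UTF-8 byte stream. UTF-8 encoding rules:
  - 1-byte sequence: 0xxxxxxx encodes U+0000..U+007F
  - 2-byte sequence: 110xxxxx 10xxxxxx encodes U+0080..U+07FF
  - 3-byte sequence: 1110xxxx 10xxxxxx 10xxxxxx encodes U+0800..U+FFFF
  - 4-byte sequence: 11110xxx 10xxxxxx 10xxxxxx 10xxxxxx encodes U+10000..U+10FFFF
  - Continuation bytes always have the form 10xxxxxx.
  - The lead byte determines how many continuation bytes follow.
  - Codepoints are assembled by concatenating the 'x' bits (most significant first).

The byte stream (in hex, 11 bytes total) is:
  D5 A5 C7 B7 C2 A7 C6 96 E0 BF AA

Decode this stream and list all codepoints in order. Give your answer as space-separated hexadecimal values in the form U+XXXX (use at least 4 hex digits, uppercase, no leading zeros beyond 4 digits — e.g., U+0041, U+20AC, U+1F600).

Answer: U+0565 U+01F7 U+00A7 U+0196 U+0FEA

Derivation:
Byte[0]=D5: 2-byte lead, need 1 cont bytes. acc=0x15
Byte[1]=A5: continuation. acc=(acc<<6)|0x25=0x565
Completed: cp=U+0565 (starts at byte 0)
Byte[2]=C7: 2-byte lead, need 1 cont bytes. acc=0x7
Byte[3]=B7: continuation. acc=(acc<<6)|0x37=0x1F7
Completed: cp=U+01F7 (starts at byte 2)
Byte[4]=C2: 2-byte lead, need 1 cont bytes. acc=0x2
Byte[5]=A7: continuation. acc=(acc<<6)|0x27=0xA7
Completed: cp=U+00A7 (starts at byte 4)
Byte[6]=C6: 2-byte lead, need 1 cont bytes. acc=0x6
Byte[7]=96: continuation. acc=(acc<<6)|0x16=0x196
Completed: cp=U+0196 (starts at byte 6)
Byte[8]=E0: 3-byte lead, need 2 cont bytes. acc=0x0
Byte[9]=BF: continuation. acc=(acc<<6)|0x3F=0x3F
Byte[10]=AA: continuation. acc=(acc<<6)|0x2A=0xFEA
Completed: cp=U+0FEA (starts at byte 8)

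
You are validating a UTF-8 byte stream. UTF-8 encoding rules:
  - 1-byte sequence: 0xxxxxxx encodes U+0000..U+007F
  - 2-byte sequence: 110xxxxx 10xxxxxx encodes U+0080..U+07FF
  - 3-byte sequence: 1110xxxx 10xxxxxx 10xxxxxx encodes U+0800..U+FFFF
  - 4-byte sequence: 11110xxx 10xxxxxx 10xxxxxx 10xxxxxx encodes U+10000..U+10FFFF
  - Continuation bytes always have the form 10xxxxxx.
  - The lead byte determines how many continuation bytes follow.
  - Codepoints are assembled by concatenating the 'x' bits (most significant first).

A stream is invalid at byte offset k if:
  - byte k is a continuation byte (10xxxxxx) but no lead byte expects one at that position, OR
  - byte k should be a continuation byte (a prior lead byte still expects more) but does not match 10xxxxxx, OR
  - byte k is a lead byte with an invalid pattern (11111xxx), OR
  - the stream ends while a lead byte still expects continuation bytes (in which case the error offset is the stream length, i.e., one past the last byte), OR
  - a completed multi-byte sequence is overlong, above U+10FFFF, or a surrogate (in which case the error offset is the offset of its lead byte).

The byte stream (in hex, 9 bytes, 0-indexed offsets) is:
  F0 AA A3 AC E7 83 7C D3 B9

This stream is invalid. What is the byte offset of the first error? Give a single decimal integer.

Answer: 6

Derivation:
Byte[0]=F0: 4-byte lead, need 3 cont bytes. acc=0x0
Byte[1]=AA: continuation. acc=(acc<<6)|0x2A=0x2A
Byte[2]=A3: continuation. acc=(acc<<6)|0x23=0xAA3
Byte[3]=AC: continuation. acc=(acc<<6)|0x2C=0x2A8EC
Completed: cp=U+2A8EC (starts at byte 0)
Byte[4]=E7: 3-byte lead, need 2 cont bytes. acc=0x7
Byte[5]=83: continuation. acc=(acc<<6)|0x03=0x1C3
Byte[6]=7C: expected 10xxxxxx continuation. INVALID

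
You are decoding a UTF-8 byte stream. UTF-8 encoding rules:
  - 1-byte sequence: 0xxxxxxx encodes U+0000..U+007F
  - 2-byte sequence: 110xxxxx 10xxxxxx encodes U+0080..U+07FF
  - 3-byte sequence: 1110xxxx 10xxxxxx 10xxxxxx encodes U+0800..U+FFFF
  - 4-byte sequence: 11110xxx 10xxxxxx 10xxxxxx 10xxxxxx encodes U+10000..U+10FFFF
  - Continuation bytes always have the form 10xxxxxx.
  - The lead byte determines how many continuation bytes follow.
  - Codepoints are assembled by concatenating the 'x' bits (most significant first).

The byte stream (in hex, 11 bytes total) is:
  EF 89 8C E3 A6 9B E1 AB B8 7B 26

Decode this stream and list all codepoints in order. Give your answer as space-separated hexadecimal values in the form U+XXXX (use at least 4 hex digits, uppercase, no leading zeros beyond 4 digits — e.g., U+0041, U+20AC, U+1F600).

Byte[0]=EF: 3-byte lead, need 2 cont bytes. acc=0xF
Byte[1]=89: continuation. acc=(acc<<6)|0x09=0x3C9
Byte[2]=8C: continuation. acc=(acc<<6)|0x0C=0xF24C
Completed: cp=U+F24C (starts at byte 0)
Byte[3]=E3: 3-byte lead, need 2 cont bytes. acc=0x3
Byte[4]=A6: continuation. acc=(acc<<6)|0x26=0xE6
Byte[5]=9B: continuation. acc=(acc<<6)|0x1B=0x399B
Completed: cp=U+399B (starts at byte 3)
Byte[6]=E1: 3-byte lead, need 2 cont bytes. acc=0x1
Byte[7]=AB: continuation. acc=(acc<<6)|0x2B=0x6B
Byte[8]=B8: continuation. acc=(acc<<6)|0x38=0x1AF8
Completed: cp=U+1AF8 (starts at byte 6)
Byte[9]=7B: 1-byte ASCII. cp=U+007B
Byte[10]=26: 1-byte ASCII. cp=U+0026

Answer: U+F24C U+399B U+1AF8 U+007B U+0026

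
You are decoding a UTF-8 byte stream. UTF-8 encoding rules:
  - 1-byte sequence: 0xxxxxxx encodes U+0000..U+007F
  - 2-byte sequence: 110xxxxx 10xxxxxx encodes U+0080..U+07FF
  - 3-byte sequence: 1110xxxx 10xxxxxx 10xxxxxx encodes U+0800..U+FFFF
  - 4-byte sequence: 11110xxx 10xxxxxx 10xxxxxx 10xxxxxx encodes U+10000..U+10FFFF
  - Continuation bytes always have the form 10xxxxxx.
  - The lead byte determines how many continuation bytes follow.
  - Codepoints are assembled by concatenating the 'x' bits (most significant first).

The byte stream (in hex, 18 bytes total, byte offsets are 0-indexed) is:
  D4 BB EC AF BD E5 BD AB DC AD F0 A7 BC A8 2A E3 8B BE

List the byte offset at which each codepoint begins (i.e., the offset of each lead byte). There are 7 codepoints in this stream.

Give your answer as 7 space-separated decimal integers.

Byte[0]=D4: 2-byte lead, need 1 cont bytes. acc=0x14
Byte[1]=BB: continuation. acc=(acc<<6)|0x3B=0x53B
Completed: cp=U+053B (starts at byte 0)
Byte[2]=EC: 3-byte lead, need 2 cont bytes. acc=0xC
Byte[3]=AF: continuation. acc=(acc<<6)|0x2F=0x32F
Byte[4]=BD: continuation. acc=(acc<<6)|0x3D=0xCBFD
Completed: cp=U+CBFD (starts at byte 2)
Byte[5]=E5: 3-byte lead, need 2 cont bytes. acc=0x5
Byte[6]=BD: continuation. acc=(acc<<6)|0x3D=0x17D
Byte[7]=AB: continuation. acc=(acc<<6)|0x2B=0x5F6B
Completed: cp=U+5F6B (starts at byte 5)
Byte[8]=DC: 2-byte lead, need 1 cont bytes. acc=0x1C
Byte[9]=AD: continuation. acc=(acc<<6)|0x2D=0x72D
Completed: cp=U+072D (starts at byte 8)
Byte[10]=F0: 4-byte lead, need 3 cont bytes. acc=0x0
Byte[11]=A7: continuation. acc=(acc<<6)|0x27=0x27
Byte[12]=BC: continuation. acc=(acc<<6)|0x3C=0x9FC
Byte[13]=A8: continuation. acc=(acc<<6)|0x28=0x27F28
Completed: cp=U+27F28 (starts at byte 10)
Byte[14]=2A: 1-byte ASCII. cp=U+002A
Byte[15]=E3: 3-byte lead, need 2 cont bytes. acc=0x3
Byte[16]=8B: continuation. acc=(acc<<6)|0x0B=0xCB
Byte[17]=BE: continuation. acc=(acc<<6)|0x3E=0x32FE
Completed: cp=U+32FE (starts at byte 15)

Answer: 0 2 5 8 10 14 15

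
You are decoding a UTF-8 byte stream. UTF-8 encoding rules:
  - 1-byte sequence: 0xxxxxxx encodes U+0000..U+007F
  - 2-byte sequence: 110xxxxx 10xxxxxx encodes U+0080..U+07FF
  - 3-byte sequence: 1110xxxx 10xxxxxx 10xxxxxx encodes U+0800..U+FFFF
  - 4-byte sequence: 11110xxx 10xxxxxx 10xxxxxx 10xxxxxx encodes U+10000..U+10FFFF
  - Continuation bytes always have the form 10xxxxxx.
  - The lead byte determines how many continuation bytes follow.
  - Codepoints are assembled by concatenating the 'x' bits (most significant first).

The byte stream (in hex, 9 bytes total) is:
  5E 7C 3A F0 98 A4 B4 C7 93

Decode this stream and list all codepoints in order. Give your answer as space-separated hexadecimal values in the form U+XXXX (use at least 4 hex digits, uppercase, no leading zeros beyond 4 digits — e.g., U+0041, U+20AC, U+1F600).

Answer: U+005E U+007C U+003A U+18934 U+01D3

Derivation:
Byte[0]=5E: 1-byte ASCII. cp=U+005E
Byte[1]=7C: 1-byte ASCII. cp=U+007C
Byte[2]=3A: 1-byte ASCII. cp=U+003A
Byte[3]=F0: 4-byte lead, need 3 cont bytes. acc=0x0
Byte[4]=98: continuation. acc=(acc<<6)|0x18=0x18
Byte[5]=A4: continuation. acc=(acc<<6)|0x24=0x624
Byte[6]=B4: continuation. acc=(acc<<6)|0x34=0x18934
Completed: cp=U+18934 (starts at byte 3)
Byte[7]=C7: 2-byte lead, need 1 cont bytes. acc=0x7
Byte[8]=93: continuation. acc=(acc<<6)|0x13=0x1D3
Completed: cp=U+01D3 (starts at byte 7)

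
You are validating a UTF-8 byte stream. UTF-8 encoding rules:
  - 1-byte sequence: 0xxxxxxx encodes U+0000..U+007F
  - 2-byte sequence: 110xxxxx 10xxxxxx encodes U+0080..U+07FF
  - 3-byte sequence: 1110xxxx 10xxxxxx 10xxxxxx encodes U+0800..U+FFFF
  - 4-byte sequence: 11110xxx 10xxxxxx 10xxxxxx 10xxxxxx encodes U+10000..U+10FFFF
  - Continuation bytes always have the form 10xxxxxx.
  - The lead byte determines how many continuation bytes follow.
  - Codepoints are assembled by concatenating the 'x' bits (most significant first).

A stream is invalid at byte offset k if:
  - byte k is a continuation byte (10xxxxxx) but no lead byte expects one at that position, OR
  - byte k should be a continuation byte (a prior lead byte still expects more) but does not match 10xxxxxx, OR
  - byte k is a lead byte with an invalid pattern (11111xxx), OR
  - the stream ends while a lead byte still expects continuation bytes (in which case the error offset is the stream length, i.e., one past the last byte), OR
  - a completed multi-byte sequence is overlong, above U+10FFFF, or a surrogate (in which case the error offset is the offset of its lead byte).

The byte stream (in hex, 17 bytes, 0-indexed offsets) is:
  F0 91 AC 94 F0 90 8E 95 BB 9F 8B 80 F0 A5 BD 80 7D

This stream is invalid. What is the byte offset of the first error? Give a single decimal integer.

Byte[0]=F0: 4-byte lead, need 3 cont bytes. acc=0x0
Byte[1]=91: continuation. acc=(acc<<6)|0x11=0x11
Byte[2]=AC: continuation. acc=(acc<<6)|0x2C=0x46C
Byte[3]=94: continuation. acc=(acc<<6)|0x14=0x11B14
Completed: cp=U+11B14 (starts at byte 0)
Byte[4]=F0: 4-byte lead, need 3 cont bytes. acc=0x0
Byte[5]=90: continuation. acc=(acc<<6)|0x10=0x10
Byte[6]=8E: continuation. acc=(acc<<6)|0x0E=0x40E
Byte[7]=95: continuation. acc=(acc<<6)|0x15=0x10395
Completed: cp=U+10395 (starts at byte 4)
Byte[8]=BB: INVALID lead byte (not 0xxx/110x/1110/11110)

Answer: 8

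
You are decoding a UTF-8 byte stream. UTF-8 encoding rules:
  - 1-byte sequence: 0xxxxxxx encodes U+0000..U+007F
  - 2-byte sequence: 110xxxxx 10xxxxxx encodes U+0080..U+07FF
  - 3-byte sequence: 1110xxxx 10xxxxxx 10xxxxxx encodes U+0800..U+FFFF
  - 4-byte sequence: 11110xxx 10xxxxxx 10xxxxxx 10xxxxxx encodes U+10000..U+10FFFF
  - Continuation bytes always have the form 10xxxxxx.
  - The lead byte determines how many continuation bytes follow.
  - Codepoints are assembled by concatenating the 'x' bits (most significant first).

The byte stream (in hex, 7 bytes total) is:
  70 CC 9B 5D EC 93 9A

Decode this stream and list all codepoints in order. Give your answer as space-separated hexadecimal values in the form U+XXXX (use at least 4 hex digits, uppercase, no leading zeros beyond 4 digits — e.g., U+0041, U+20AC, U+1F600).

Answer: U+0070 U+031B U+005D U+C4DA

Derivation:
Byte[0]=70: 1-byte ASCII. cp=U+0070
Byte[1]=CC: 2-byte lead, need 1 cont bytes. acc=0xC
Byte[2]=9B: continuation. acc=(acc<<6)|0x1B=0x31B
Completed: cp=U+031B (starts at byte 1)
Byte[3]=5D: 1-byte ASCII. cp=U+005D
Byte[4]=EC: 3-byte lead, need 2 cont bytes. acc=0xC
Byte[5]=93: continuation. acc=(acc<<6)|0x13=0x313
Byte[6]=9A: continuation. acc=(acc<<6)|0x1A=0xC4DA
Completed: cp=U+C4DA (starts at byte 4)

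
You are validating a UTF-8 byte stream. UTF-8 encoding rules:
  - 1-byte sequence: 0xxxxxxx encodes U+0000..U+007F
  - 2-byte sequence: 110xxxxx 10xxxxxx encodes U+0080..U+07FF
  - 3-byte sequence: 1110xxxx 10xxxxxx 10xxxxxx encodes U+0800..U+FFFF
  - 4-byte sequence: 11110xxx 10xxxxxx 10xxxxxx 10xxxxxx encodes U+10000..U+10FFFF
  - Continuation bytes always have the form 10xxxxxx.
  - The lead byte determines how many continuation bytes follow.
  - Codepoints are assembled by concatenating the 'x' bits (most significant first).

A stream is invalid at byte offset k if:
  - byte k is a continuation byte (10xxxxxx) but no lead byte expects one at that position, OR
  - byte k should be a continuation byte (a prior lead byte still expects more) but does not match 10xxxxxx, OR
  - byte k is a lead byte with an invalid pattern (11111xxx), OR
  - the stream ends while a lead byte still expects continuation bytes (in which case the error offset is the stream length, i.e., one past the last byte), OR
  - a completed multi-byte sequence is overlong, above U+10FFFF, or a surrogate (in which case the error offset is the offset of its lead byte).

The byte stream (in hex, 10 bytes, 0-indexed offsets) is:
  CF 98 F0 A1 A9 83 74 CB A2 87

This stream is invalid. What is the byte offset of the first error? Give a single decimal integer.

Answer: 9

Derivation:
Byte[0]=CF: 2-byte lead, need 1 cont bytes. acc=0xF
Byte[1]=98: continuation. acc=(acc<<6)|0x18=0x3D8
Completed: cp=U+03D8 (starts at byte 0)
Byte[2]=F0: 4-byte lead, need 3 cont bytes. acc=0x0
Byte[3]=A1: continuation. acc=(acc<<6)|0x21=0x21
Byte[4]=A9: continuation. acc=(acc<<6)|0x29=0x869
Byte[5]=83: continuation. acc=(acc<<6)|0x03=0x21A43
Completed: cp=U+21A43 (starts at byte 2)
Byte[6]=74: 1-byte ASCII. cp=U+0074
Byte[7]=CB: 2-byte lead, need 1 cont bytes. acc=0xB
Byte[8]=A2: continuation. acc=(acc<<6)|0x22=0x2E2
Completed: cp=U+02E2 (starts at byte 7)
Byte[9]=87: INVALID lead byte (not 0xxx/110x/1110/11110)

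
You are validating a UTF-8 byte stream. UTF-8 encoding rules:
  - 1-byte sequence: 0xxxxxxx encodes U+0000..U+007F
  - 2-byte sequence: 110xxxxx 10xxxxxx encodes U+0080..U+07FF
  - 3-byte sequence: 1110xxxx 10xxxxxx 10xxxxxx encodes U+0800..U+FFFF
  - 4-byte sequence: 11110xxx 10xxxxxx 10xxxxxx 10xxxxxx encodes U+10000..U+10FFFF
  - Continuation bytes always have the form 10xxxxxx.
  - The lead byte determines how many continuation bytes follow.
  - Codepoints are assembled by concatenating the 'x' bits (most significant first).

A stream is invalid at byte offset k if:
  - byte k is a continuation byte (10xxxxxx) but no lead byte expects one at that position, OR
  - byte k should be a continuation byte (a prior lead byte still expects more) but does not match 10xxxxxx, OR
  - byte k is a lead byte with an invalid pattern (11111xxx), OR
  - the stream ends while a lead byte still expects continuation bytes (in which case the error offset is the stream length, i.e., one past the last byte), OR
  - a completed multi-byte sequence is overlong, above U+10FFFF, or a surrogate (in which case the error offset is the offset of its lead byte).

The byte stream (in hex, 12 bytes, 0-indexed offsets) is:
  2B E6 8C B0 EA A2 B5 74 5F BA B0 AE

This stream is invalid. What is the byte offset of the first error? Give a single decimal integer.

Byte[0]=2B: 1-byte ASCII. cp=U+002B
Byte[1]=E6: 3-byte lead, need 2 cont bytes. acc=0x6
Byte[2]=8C: continuation. acc=(acc<<6)|0x0C=0x18C
Byte[3]=B0: continuation. acc=(acc<<6)|0x30=0x6330
Completed: cp=U+6330 (starts at byte 1)
Byte[4]=EA: 3-byte lead, need 2 cont bytes. acc=0xA
Byte[5]=A2: continuation. acc=(acc<<6)|0x22=0x2A2
Byte[6]=B5: continuation. acc=(acc<<6)|0x35=0xA8B5
Completed: cp=U+A8B5 (starts at byte 4)
Byte[7]=74: 1-byte ASCII. cp=U+0074
Byte[8]=5F: 1-byte ASCII. cp=U+005F
Byte[9]=BA: INVALID lead byte (not 0xxx/110x/1110/11110)

Answer: 9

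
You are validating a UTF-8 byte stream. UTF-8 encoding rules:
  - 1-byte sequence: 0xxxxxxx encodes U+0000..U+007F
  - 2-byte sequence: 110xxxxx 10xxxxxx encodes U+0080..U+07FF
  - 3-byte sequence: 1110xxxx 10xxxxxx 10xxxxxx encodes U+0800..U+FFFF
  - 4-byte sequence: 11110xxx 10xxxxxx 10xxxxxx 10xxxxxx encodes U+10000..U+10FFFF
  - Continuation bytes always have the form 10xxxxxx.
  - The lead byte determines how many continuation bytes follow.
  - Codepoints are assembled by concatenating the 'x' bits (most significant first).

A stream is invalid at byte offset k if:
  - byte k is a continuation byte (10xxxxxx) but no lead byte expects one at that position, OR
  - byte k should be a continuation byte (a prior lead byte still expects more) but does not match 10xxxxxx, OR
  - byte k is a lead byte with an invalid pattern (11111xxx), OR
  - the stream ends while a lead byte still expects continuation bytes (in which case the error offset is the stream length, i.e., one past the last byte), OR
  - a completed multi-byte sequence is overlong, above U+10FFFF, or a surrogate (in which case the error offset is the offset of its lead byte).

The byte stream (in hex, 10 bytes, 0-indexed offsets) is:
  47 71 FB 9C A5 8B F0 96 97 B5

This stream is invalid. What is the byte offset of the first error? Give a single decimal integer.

Byte[0]=47: 1-byte ASCII. cp=U+0047
Byte[1]=71: 1-byte ASCII. cp=U+0071
Byte[2]=FB: INVALID lead byte (not 0xxx/110x/1110/11110)

Answer: 2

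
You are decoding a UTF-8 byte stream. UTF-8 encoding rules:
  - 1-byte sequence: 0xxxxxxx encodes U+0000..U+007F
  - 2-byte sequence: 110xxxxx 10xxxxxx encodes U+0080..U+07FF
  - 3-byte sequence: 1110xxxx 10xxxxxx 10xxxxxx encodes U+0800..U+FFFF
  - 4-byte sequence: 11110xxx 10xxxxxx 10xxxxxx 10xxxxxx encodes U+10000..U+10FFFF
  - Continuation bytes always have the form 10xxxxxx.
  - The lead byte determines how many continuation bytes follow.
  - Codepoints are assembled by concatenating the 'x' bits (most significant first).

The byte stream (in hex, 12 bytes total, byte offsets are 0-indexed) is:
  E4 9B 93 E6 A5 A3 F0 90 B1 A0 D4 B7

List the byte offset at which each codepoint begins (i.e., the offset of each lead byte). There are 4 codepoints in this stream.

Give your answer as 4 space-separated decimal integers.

Answer: 0 3 6 10

Derivation:
Byte[0]=E4: 3-byte lead, need 2 cont bytes. acc=0x4
Byte[1]=9B: continuation. acc=(acc<<6)|0x1B=0x11B
Byte[2]=93: continuation. acc=(acc<<6)|0x13=0x46D3
Completed: cp=U+46D3 (starts at byte 0)
Byte[3]=E6: 3-byte lead, need 2 cont bytes. acc=0x6
Byte[4]=A5: continuation. acc=(acc<<6)|0x25=0x1A5
Byte[5]=A3: continuation. acc=(acc<<6)|0x23=0x6963
Completed: cp=U+6963 (starts at byte 3)
Byte[6]=F0: 4-byte lead, need 3 cont bytes. acc=0x0
Byte[7]=90: continuation. acc=(acc<<6)|0x10=0x10
Byte[8]=B1: continuation. acc=(acc<<6)|0x31=0x431
Byte[9]=A0: continuation. acc=(acc<<6)|0x20=0x10C60
Completed: cp=U+10C60 (starts at byte 6)
Byte[10]=D4: 2-byte lead, need 1 cont bytes. acc=0x14
Byte[11]=B7: continuation. acc=(acc<<6)|0x37=0x537
Completed: cp=U+0537 (starts at byte 10)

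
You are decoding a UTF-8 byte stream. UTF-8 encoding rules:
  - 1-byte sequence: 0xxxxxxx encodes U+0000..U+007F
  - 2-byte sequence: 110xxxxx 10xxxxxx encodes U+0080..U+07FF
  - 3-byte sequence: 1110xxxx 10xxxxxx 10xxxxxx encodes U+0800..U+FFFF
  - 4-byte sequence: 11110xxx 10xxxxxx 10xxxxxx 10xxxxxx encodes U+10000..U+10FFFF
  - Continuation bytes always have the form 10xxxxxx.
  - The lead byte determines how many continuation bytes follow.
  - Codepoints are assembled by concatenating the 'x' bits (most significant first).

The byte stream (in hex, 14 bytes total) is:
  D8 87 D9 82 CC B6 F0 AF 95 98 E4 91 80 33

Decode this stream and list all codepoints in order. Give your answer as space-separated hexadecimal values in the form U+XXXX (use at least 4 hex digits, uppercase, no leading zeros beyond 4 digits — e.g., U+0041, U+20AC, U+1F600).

Answer: U+0607 U+0642 U+0336 U+2F558 U+4440 U+0033

Derivation:
Byte[0]=D8: 2-byte lead, need 1 cont bytes. acc=0x18
Byte[1]=87: continuation. acc=(acc<<6)|0x07=0x607
Completed: cp=U+0607 (starts at byte 0)
Byte[2]=D9: 2-byte lead, need 1 cont bytes. acc=0x19
Byte[3]=82: continuation. acc=(acc<<6)|0x02=0x642
Completed: cp=U+0642 (starts at byte 2)
Byte[4]=CC: 2-byte lead, need 1 cont bytes. acc=0xC
Byte[5]=B6: continuation. acc=(acc<<6)|0x36=0x336
Completed: cp=U+0336 (starts at byte 4)
Byte[6]=F0: 4-byte lead, need 3 cont bytes. acc=0x0
Byte[7]=AF: continuation. acc=(acc<<6)|0x2F=0x2F
Byte[8]=95: continuation. acc=(acc<<6)|0x15=0xBD5
Byte[9]=98: continuation. acc=(acc<<6)|0x18=0x2F558
Completed: cp=U+2F558 (starts at byte 6)
Byte[10]=E4: 3-byte lead, need 2 cont bytes. acc=0x4
Byte[11]=91: continuation. acc=(acc<<6)|0x11=0x111
Byte[12]=80: continuation. acc=(acc<<6)|0x00=0x4440
Completed: cp=U+4440 (starts at byte 10)
Byte[13]=33: 1-byte ASCII. cp=U+0033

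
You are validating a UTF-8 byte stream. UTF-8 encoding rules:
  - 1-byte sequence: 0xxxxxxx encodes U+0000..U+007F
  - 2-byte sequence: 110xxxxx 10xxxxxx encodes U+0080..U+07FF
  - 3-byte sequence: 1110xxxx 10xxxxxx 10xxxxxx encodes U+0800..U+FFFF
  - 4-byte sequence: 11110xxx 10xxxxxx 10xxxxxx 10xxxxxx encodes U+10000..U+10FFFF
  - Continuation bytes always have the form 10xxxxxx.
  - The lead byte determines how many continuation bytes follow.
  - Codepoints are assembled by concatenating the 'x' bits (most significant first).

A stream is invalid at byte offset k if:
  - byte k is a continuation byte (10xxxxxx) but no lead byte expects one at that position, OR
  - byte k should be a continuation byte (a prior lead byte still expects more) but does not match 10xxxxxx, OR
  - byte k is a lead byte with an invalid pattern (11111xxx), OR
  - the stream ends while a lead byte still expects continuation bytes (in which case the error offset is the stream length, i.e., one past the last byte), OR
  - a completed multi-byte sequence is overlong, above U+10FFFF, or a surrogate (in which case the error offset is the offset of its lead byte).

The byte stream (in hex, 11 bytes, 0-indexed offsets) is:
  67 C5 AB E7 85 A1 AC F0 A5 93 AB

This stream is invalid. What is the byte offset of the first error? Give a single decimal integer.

Answer: 6

Derivation:
Byte[0]=67: 1-byte ASCII. cp=U+0067
Byte[1]=C5: 2-byte lead, need 1 cont bytes. acc=0x5
Byte[2]=AB: continuation. acc=(acc<<6)|0x2B=0x16B
Completed: cp=U+016B (starts at byte 1)
Byte[3]=E7: 3-byte lead, need 2 cont bytes. acc=0x7
Byte[4]=85: continuation. acc=(acc<<6)|0x05=0x1C5
Byte[5]=A1: continuation. acc=(acc<<6)|0x21=0x7161
Completed: cp=U+7161 (starts at byte 3)
Byte[6]=AC: INVALID lead byte (not 0xxx/110x/1110/11110)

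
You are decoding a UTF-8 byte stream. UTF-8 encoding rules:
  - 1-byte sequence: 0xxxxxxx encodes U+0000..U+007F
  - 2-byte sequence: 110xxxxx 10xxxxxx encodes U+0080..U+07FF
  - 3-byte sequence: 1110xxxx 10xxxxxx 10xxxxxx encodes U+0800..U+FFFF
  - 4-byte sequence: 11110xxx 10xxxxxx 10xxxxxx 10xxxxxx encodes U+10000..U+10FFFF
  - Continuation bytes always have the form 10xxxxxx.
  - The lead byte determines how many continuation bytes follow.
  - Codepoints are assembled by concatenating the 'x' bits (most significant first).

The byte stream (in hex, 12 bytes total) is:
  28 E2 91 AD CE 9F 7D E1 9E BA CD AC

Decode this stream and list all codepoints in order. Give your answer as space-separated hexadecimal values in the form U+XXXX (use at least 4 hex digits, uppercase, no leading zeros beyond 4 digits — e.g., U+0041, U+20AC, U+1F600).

Byte[0]=28: 1-byte ASCII. cp=U+0028
Byte[1]=E2: 3-byte lead, need 2 cont bytes. acc=0x2
Byte[2]=91: continuation. acc=(acc<<6)|0x11=0x91
Byte[3]=AD: continuation. acc=(acc<<6)|0x2D=0x246D
Completed: cp=U+246D (starts at byte 1)
Byte[4]=CE: 2-byte lead, need 1 cont bytes. acc=0xE
Byte[5]=9F: continuation. acc=(acc<<6)|0x1F=0x39F
Completed: cp=U+039F (starts at byte 4)
Byte[6]=7D: 1-byte ASCII. cp=U+007D
Byte[7]=E1: 3-byte lead, need 2 cont bytes. acc=0x1
Byte[8]=9E: continuation. acc=(acc<<6)|0x1E=0x5E
Byte[9]=BA: continuation. acc=(acc<<6)|0x3A=0x17BA
Completed: cp=U+17BA (starts at byte 7)
Byte[10]=CD: 2-byte lead, need 1 cont bytes. acc=0xD
Byte[11]=AC: continuation. acc=(acc<<6)|0x2C=0x36C
Completed: cp=U+036C (starts at byte 10)

Answer: U+0028 U+246D U+039F U+007D U+17BA U+036C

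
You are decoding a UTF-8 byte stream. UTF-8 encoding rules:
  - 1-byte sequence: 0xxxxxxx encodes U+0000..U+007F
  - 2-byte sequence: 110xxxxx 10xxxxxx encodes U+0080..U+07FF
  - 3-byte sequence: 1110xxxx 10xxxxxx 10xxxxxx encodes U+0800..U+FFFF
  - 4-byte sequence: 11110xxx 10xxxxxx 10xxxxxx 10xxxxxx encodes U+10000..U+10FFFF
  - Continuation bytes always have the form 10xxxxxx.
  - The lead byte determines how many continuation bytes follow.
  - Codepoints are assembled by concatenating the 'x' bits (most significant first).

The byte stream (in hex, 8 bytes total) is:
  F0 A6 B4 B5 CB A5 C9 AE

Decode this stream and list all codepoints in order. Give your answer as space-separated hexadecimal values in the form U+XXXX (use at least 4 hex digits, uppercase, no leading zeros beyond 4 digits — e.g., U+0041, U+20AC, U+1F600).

Byte[0]=F0: 4-byte lead, need 3 cont bytes. acc=0x0
Byte[1]=A6: continuation. acc=(acc<<6)|0x26=0x26
Byte[2]=B4: continuation. acc=(acc<<6)|0x34=0x9B4
Byte[3]=B5: continuation. acc=(acc<<6)|0x35=0x26D35
Completed: cp=U+26D35 (starts at byte 0)
Byte[4]=CB: 2-byte lead, need 1 cont bytes. acc=0xB
Byte[5]=A5: continuation. acc=(acc<<6)|0x25=0x2E5
Completed: cp=U+02E5 (starts at byte 4)
Byte[6]=C9: 2-byte lead, need 1 cont bytes. acc=0x9
Byte[7]=AE: continuation. acc=(acc<<6)|0x2E=0x26E
Completed: cp=U+026E (starts at byte 6)

Answer: U+26D35 U+02E5 U+026E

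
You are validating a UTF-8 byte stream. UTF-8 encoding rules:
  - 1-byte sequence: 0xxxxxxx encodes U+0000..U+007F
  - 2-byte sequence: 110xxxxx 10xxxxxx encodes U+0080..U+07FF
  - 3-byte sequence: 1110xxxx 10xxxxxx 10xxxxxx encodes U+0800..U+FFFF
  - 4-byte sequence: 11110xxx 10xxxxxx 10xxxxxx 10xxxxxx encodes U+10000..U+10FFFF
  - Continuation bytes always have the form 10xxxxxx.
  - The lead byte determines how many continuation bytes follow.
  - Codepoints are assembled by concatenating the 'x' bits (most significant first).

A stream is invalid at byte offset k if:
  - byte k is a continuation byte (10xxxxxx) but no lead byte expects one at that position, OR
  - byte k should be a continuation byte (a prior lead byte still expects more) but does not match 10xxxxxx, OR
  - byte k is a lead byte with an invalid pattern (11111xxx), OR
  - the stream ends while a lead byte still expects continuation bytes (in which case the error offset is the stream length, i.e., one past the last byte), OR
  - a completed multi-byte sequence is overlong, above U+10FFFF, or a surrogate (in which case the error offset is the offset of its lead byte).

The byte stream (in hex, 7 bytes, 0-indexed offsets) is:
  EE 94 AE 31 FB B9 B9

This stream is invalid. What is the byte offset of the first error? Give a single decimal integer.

Byte[0]=EE: 3-byte lead, need 2 cont bytes. acc=0xE
Byte[1]=94: continuation. acc=(acc<<6)|0x14=0x394
Byte[2]=AE: continuation. acc=(acc<<6)|0x2E=0xE52E
Completed: cp=U+E52E (starts at byte 0)
Byte[3]=31: 1-byte ASCII. cp=U+0031
Byte[4]=FB: INVALID lead byte (not 0xxx/110x/1110/11110)

Answer: 4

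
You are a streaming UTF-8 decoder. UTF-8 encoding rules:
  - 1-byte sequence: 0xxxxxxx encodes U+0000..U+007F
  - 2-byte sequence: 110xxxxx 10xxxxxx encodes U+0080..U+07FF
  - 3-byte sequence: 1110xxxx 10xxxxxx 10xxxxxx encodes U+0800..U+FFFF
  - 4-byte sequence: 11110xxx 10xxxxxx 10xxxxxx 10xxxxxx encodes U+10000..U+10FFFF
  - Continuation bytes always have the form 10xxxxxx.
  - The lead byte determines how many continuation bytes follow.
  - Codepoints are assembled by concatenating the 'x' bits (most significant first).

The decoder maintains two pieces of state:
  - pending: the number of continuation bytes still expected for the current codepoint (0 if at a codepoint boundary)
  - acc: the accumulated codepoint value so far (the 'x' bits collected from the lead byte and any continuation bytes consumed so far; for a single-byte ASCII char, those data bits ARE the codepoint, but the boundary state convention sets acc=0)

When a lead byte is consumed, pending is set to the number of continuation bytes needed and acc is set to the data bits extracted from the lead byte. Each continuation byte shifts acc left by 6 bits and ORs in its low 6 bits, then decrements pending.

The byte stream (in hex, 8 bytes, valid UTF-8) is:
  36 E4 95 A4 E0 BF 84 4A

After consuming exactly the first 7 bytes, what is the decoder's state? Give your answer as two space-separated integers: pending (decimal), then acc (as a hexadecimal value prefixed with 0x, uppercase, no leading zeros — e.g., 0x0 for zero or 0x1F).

Byte[0]=36: 1-byte. pending=0, acc=0x0
Byte[1]=E4: 3-byte lead. pending=2, acc=0x4
Byte[2]=95: continuation. acc=(acc<<6)|0x15=0x115, pending=1
Byte[3]=A4: continuation. acc=(acc<<6)|0x24=0x4564, pending=0
Byte[4]=E0: 3-byte lead. pending=2, acc=0x0
Byte[5]=BF: continuation. acc=(acc<<6)|0x3F=0x3F, pending=1
Byte[6]=84: continuation. acc=(acc<<6)|0x04=0xFC4, pending=0

Answer: 0 0xFC4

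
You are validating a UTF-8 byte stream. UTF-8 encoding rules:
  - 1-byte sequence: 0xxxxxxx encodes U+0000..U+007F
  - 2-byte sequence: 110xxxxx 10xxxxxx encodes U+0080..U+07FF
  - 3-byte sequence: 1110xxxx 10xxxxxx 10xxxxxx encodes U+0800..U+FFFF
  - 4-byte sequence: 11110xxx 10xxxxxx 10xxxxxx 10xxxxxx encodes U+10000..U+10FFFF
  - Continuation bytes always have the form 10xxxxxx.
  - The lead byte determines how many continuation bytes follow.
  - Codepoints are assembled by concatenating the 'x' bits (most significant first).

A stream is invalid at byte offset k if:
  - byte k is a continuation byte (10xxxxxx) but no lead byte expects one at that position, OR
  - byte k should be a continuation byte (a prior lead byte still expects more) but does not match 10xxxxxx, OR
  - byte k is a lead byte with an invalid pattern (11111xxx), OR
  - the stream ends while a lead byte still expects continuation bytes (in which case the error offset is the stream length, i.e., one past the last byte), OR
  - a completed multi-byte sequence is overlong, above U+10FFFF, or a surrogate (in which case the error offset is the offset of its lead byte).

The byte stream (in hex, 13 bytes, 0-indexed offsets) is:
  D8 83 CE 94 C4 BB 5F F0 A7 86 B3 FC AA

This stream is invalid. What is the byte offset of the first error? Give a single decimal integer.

Answer: 11

Derivation:
Byte[0]=D8: 2-byte lead, need 1 cont bytes. acc=0x18
Byte[1]=83: continuation. acc=(acc<<6)|0x03=0x603
Completed: cp=U+0603 (starts at byte 0)
Byte[2]=CE: 2-byte lead, need 1 cont bytes. acc=0xE
Byte[3]=94: continuation. acc=(acc<<6)|0x14=0x394
Completed: cp=U+0394 (starts at byte 2)
Byte[4]=C4: 2-byte lead, need 1 cont bytes. acc=0x4
Byte[5]=BB: continuation. acc=(acc<<6)|0x3B=0x13B
Completed: cp=U+013B (starts at byte 4)
Byte[6]=5F: 1-byte ASCII. cp=U+005F
Byte[7]=F0: 4-byte lead, need 3 cont bytes. acc=0x0
Byte[8]=A7: continuation. acc=(acc<<6)|0x27=0x27
Byte[9]=86: continuation. acc=(acc<<6)|0x06=0x9C6
Byte[10]=B3: continuation. acc=(acc<<6)|0x33=0x271B3
Completed: cp=U+271B3 (starts at byte 7)
Byte[11]=FC: INVALID lead byte (not 0xxx/110x/1110/11110)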